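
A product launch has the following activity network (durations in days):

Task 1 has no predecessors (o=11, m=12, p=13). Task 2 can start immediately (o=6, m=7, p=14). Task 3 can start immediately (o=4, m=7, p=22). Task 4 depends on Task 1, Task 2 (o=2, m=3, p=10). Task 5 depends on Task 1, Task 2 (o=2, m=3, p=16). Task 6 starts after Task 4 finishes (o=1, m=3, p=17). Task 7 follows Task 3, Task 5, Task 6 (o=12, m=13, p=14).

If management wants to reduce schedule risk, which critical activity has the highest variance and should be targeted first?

te_Task 1 = (11 + 4·12 + 13)/6 = 72/6 = 12; σ²_Task 1 = ((13−11)/6)² = 0.111
te_Task 2 = (6 + 4·7 + 14)/6 = 48/6 = 8; σ²_Task 2 = ((14−6)/6)² = 1.778
te_Task 3 = (4 + 4·7 + 22)/6 = 54/6 = 9; σ²_Task 3 = ((22−4)/6)² = 9.000
te_Task 4 = (2 + 4·3 + 10)/6 = 24/6 = 4; σ²_Task 4 = ((10−2)/6)² = 1.778
te_Task 5 = (2 + 4·3 + 16)/6 = 30/6 = 5; σ²_Task 5 = ((16−2)/6)² = 5.444
te_Task 6 = (1 + 4·3 + 17)/6 = 30/6 = 5; σ²_Task 6 = ((17−1)/6)² = 7.111
te_Task 7 = (12 + 4·13 + 14)/6 = 78/6 = 13; σ²_Task 7 = ((14−12)/6)² = 0.111

Forward pass:
ES_Task 1 = 0; EF_Task 1 = 12
ES_Task 2 = 0; EF_Task 2 = 8
ES_Task 3 = 0; EF_Task 3 = 9
ES_Task 4 = max(EF_Task 1=12, EF_Task 2=8) = 12; EF_Task 4 = 12+4 = 16
ES_Task 5 = max(EF_Task 1=12, EF_Task 2=8) = 12; EF_Task 5 = 12+5 = 17
ES_Task 6 = 16; EF_Task 6 = 16+5 = 21
ES_Task 7 = max(EF_Task 3=9, EF_Task 5=17, EF_Task 6=21) = 21; EF_Task 7 = 21+13 = 34
Expected project duration μ = 34 days. Critical path: Task 1 → Task 4 → Task 6 → Task 7.

Variances on critical path: σ²_Task 1=0.111, σ²_Task 4=1.778, σ²_Task 6=7.111, σ²_Task 7=0.111.
Largest is σ²_Task 6 = 7.111.

Task 6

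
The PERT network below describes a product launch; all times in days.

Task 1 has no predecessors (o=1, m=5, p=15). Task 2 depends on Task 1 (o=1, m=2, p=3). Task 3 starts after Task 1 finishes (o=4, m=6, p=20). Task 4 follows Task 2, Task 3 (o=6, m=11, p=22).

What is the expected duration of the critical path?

te_Task 1 = (1 + 4·5 + 15)/6 = 36/6 = 6
te_Task 2 = (1 + 4·2 + 3)/6 = 12/6 = 2
te_Task 3 = (4 + 4·6 + 20)/6 = 48/6 = 8
te_Task 4 = (6 + 4·11 + 22)/6 = 72/6 = 12

Forward pass:
ES_Task 1 = 0; EF_Task 1 = 6
ES_Task 2 = 6; EF_Task 2 = 6+2 = 8
ES_Task 3 = 6; EF_Task 3 = 6+8 = 14
ES_Task 4 = max(EF_Task 2=8, EF_Task 3=14) = 14; EF_Task 4 = 14+12 = 26
Expected project duration μ = 26 days. Critical path: Task 1 → Task 3 → Task 4.

26 days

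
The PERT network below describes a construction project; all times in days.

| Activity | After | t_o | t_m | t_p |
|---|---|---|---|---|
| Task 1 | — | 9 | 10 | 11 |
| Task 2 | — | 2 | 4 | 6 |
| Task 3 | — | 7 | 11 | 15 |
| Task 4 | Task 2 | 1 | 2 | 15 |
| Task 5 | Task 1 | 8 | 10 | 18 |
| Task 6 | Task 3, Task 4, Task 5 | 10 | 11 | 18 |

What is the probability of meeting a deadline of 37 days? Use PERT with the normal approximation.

te_Task 1 = (9 + 4·10 + 11)/6 = 60/6 = 10; σ²_Task 1 = ((11−9)/6)² = 0.111
te_Task 2 = (2 + 4·4 + 6)/6 = 24/6 = 4; σ²_Task 2 = ((6−2)/6)² = 0.444
te_Task 3 = (7 + 4·11 + 15)/6 = 66/6 = 11; σ²_Task 3 = ((15−7)/6)² = 1.778
te_Task 4 = (1 + 4·2 + 15)/6 = 24/6 = 4; σ²_Task 4 = ((15−1)/6)² = 5.444
te_Task 5 = (8 + 4·10 + 18)/6 = 66/6 = 11; σ²_Task 5 = ((18−8)/6)² = 2.778
te_Task 6 = (10 + 4·11 + 18)/6 = 72/6 = 12; σ²_Task 6 = ((18−10)/6)² = 1.778

Forward pass:
ES_Task 1 = 0; EF_Task 1 = 10
ES_Task 2 = 0; EF_Task 2 = 4
ES_Task 3 = 0; EF_Task 3 = 11
ES_Task 4 = 4; EF_Task 4 = 4+4 = 8
ES_Task 5 = 10; EF_Task 5 = 10+11 = 21
ES_Task 6 = max(EF_Task 3=11, EF_Task 4=8, EF_Task 5=21) = 21; EF_Task 6 = 21+12 = 33
Expected project duration μ = 33 days. Critical path: Task 1 → Task 5 → Task 6.

Variance along critical path = 0.111 + 2.778 + 1.778 = 4.667; σ = √4.667 = 2.160 days.
Z = (37 − 33) / 2.160 = 1.852
P(T ≤ 37) = Φ(1.852) ≈ 0.968

0.968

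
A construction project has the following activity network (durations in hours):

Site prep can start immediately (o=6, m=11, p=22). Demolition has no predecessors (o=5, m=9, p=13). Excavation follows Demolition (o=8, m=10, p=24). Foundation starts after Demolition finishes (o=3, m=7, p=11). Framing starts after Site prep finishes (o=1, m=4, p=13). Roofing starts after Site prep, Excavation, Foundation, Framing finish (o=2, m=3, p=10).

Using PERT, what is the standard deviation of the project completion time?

te_Site prep = (6 + 4·11 + 22)/6 = 72/6 = 12; σ²_Site prep = ((22−6)/6)² = 7.111
te_Demolition = (5 + 4·9 + 13)/6 = 54/6 = 9; σ²_Demolition = ((13−5)/6)² = 1.778
te_Excavation = (8 + 4·10 + 24)/6 = 72/6 = 12; σ²_Excavation = ((24−8)/6)² = 7.111
te_Foundation = (3 + 4·7 + 11)/6 = 42/6 = 7; σ²_Foundation = ((11−3)/6)² = 1.778
te_Framing = (1 + 4·4 + 13)/6 = 30/6 = 5; σ²_Framing = ((13−1)/6)² = 4.000
te_Roofing = (2 + 4·3 + 10)/6 = 24/6 = 4; σ²_Roofing = ((10−2)/6)² = 1.778

Forward pass:
ES_Site prep = 0; EF_Site prep = 12
ES_Demolition = 0; EF_Demolition = 9
ES_Excavation = 9; EF_Excavation = 9+12 = 21
ES_Foundation = 9; EF_Foundation = 9+7 = 16
ES_Framing = 12; EF_Framing = 12+5 = 17
ES_Roofing = max(EF_Site prep=12, EF_Excavation=21, EF_Foundation=16, EF_Framing=17) = 21; EF_Roofing = 21+4 = 25
Expected project duration μ = 25 hours. Critical path: Demolition → Excavation → Roofing.

Variance along critical path = 1.778 + 7.111 + 1.778 = 10.667
σ = √10.667 = 3.266 hours

3.27 hours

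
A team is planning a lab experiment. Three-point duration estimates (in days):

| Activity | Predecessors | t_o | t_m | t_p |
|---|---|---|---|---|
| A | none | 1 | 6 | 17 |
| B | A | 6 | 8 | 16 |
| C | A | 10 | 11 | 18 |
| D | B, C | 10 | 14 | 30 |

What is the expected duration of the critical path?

te_A = (1 + 4·6 + 17)/6 = 42/6 = 7
te_B = (6 + 4·8 + 16)/6 = 54/6 = 9
te_C = (10 + 4·11 + 18)/6 = 72/6 = 12
te_D = (10 + 4·14 + 30)/6 = 96/6 = 16

Forward pass:
ES_A = 0; EF_A = 7
ES_B = 7; EF_B = 7+9 = 16
ES_C = 7; EF_C = 7+12 = 19
ES_D = max(EF_B=16, EF_C=19) = 19; EF_D = 19+16 = 35
Expected project duration μ = 35 days. Critical path: A → C → D.

35 days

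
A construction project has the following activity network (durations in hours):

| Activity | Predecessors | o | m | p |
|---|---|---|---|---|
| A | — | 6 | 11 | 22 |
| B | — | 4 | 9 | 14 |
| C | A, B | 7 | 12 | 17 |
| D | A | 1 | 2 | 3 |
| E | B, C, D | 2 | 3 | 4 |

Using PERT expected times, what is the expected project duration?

te_A = (6 + 4·11 + 22)/6 = 72/6 = 12
te_B = (4 + 4·9 + 14)/6 = 54/6 = 9
te_C = (7 + 4·12 + 17)/6 = 72/6 = 12
te_D = (1 + 4·2 + 3)/6 = 12/6 = 2
te_E = (2 + 4·3 + 4)/6 = 18/6 = 3

Forward pass:
ES_A = 0; EF_A = 12
ES_B = 0; EF_B = 9
ES_C = max(EF_A=12, EF_B=9) = 12; EF_C = 12+12 = 24
ES_D = 12; EF_D = 12+2 = 14
ES_E = max(EF_B=9, EF_C=24, EF_D=14) = 24; EF_E = 24+3 = 27
Expected project duration μ = 27 hours. Critical path: A → C → E.

27 hours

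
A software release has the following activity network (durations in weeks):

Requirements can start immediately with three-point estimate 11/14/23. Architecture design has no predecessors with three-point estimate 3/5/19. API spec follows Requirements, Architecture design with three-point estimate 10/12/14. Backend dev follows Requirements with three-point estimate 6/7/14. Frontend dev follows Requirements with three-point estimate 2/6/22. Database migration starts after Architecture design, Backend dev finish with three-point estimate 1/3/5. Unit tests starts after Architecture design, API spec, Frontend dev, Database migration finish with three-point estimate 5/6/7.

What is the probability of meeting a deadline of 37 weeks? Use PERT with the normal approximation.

te_Requirements = (11 + 4·14 + 23)/6 = 90/6 = 15; σ²_Requirements = ((23−11)/6)² = 4.000
te_Architecture design = (3 + 4·5 + 19)/6 = 42/6 = 7; σ²_Architecture design = ((19−3)/6)² = 7.111
te_API spec = (10 + 4·12 + 14)/6 = 72/6 = 12; σ²_API spec = ((14−10)/6)² = 0.444
te_Backend dev = (6 + 4·7 + 14)/6 = 48/6 = 8; σ²_Backend dev = ((14−6)/6)² = 1.778
te_Frontend dev = (2 + 4·6 + 22)/6 = 48/6 = 8; σ²_Frontend dev = ((22−2)/6)² = 11.111
te_Database migration = (1 + 4·3 + 5)/6 = 18/6 = 3; σ²_Database migration = ((5−1)/6)² = 0.444
te_Unit tests = (5 + 4·6 + 7)/6 = 36/6 = 6; σ²_Unit tests = ((7−5)/6)² = 0.111

Forward pass:
ES_Requirements = 0; EF_Requirements = 15
ES_Architecture design = 0; EF_Architecture design = 7
ES_API spec = max(EF_Requirements=15, EF_Architecture design=7) = 15; EF_API spec = 15+12 = 27
ES_Backend dev = 15; EF_Backend dev = 15+8 = 23
ES_Frontend dev = 15; EF_Frontend dev = 15+8 = 23
ES_Database migration = max(EF_Architecture design=7, EF_Backend dev=23) = 23; EF_Database migration = 23+3 = 26
ES_Unit tests = max(EF_Architecture design=7, EF_API spec=27, EF_Frontend dev=23, EF_Database migration=26) = 27; EF_Unit tests = 27+6 = 33
Expected project duration μ = 33 weeks. Critical path: Requirements → API spec → Unit tests.

Variance along critical path = 4.000 + 0.444 + 0.111 = 4.556; σ = √4.556 = 2.134 weeks.
Z = (37 − 33) / 2.134 = 1.874
P(T ≤ 37) = Φ(1.874) ≈ 0.970

0.970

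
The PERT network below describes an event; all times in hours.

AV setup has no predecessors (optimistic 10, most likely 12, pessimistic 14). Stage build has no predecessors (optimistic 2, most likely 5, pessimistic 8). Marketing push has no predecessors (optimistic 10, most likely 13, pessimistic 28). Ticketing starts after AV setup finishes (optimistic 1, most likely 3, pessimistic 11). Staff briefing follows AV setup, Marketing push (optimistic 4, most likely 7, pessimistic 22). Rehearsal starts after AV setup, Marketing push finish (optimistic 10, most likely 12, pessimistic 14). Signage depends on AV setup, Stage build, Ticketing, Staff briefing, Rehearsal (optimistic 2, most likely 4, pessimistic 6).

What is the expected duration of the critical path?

31 hours

te_AV setup = (10 + 4·12 + 14)/6 = 72/6 = 12
te_Stage build = (2 + 4·5 + 8)/6 = 30/6 = 5
te_Marketing push = (10 + 4·13 + 28)/6 = 90/6 = 15
te_Ticketing = (1 + 4·3 + 11)/6 = 24/6 = 4
te_Staff briefing = (4 + 4·7 + 22)/6 = 54/6 = 9
te_Rehearsal = (10 + 4·12 + 14)/6 = 72/6 = 12
te_Signage = (2 + 4·4 + 6)/6 = 24/6 = 4

Forward pass:
ES_AV setup = 0; EF_AV setup = 12
ES_Stage build = 0; EF_Stage build = 5
ES_Marketing push = 0; EF_Marketing push = 15
ES_Ticketing = 12; EF_Ticketing = 12+4 = 16
ES_Staff briefing = max(EF_AV setup=12, EF_Marketing push=15) = 15; EF_Staff briefing = 15+9 = 24
ES_Rehearsal = max(EF_AV setup=12, EF_Marketing push=15) = 15; EF_Rehearsal = 15+12 = 27
ES_Signage = max(EF_AV setup=12, EF_Stage build=5, EF_Ticketing=16, EF_Staff briefing=24, EF_Rehearsal=27) = 27; EF_Signage = 27+4 = 31
Expected project duration μ = 31 hours. Critical path: Marketing push → Rehearsal → Signage.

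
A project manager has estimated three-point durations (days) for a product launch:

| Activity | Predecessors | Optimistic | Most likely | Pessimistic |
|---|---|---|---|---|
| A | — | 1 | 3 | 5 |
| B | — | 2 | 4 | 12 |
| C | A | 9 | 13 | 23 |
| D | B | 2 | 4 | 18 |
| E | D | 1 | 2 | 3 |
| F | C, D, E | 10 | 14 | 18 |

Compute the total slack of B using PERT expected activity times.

4 days

te_A = (1 + 4·3 + 5)/6 = 18/6 = 3
te_B = (2 + 4·4 + 12)/6 = 30/6 = 5
te_C = (9 + 4·13 + 23)/6 = 84/6 = 14
te_D = (2 + 4·4 + 18)/6 = 36/6 = 6
te_E = (1 + 4·2 + 3)/6 = 12/6 = 2
te_F = (10 + 4·14 + 18)/6 = 84/6 = 14

Forward pass:
ES_A = 0; EF_A = 3
ES_B = 0; EF_B = 5
ES_C = 3; EF_C = 3+14 = 17
ES_D = 5; EF_D = 5+6 = 11
ES_E = 11; EF_E = 11+2 = 13
ES_F = max(EF_C=17, EF_D=11, EF_E=13) = 17; EF_F = 17+14 = 31
Expected project duration μ = 31 days. Critical path: A → C → F.

Backward pass:
LF_F = 31; LS_F = 31−14 = 17
LF_E = LS_F = 17; LS_E = 17−2 = 15
LF_D = min(LS_E=15, LS_F=17) = 15; LS_D = 15−6 = 9
LF_C = LS_F = 17; LS_C = 17−14 = 3
LF_B = LS_D = 9; LS_B = 9−5 = 4
LF_A = LS_C = 3; LS_A = 3−3 = 0
Slack_B = LS_B − ES_B = 4 − 0 = 4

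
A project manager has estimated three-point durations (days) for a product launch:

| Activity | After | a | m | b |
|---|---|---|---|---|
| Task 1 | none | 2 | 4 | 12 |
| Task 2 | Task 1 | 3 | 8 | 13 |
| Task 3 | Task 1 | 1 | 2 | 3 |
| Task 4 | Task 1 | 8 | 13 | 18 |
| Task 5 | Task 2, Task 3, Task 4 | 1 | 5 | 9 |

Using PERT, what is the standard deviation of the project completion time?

2.71 days

te_Task 1 = (2 + 4·4 + 12)/6 = 30/6 = 5; σ²_Task 1 = ((12−2)/6)² = 2.778
te_Task 2 = (3 + 4·8 + 13)/6 = 48/6 = 8; σ²_Task 2 = ((13−3)/6)² = 2.778
te_Task 3 = (1 + 4·2 + 3)/6 = 12/6 = 2; σ²_Task 3 = ((3−1)/6)² = 0.111
te_Task 4 = (8 + 4·13 + 18)/6 = 78/6 = 13; σ²_Task 4 = ((18−8)/6)² = 2.778
te_Task 5 = (1 + 4·5 + 9)/6 = 30/6 = 5; σ²_Task 5 = ((9−1)/6)² = 1.778

Forward pass:
ES_Task 1 = 0; EF_Task 1 = 5
ES_Task 2 = 5; EF_Task 2 = 5+8 = 13
ES_Task 3 = 5; EF_Task 3 = 5+2 = 7
ES_Task 4 = 5; EF_Task 4 = 5+13 = 18
ES_Task 5 = max(EF_Task 2=13, EF_Task 3=7, EF_Task 4=18) = 18; EF_Task 5 = 18+5 = 23
Expected project duration μ = 23 days. Critical path: Task 1 → Task 4 → Task 5.

Variance along critical path = 2.778 + 2.778 + 1.778 = 7.333
σ = √7.333 = 2.708 days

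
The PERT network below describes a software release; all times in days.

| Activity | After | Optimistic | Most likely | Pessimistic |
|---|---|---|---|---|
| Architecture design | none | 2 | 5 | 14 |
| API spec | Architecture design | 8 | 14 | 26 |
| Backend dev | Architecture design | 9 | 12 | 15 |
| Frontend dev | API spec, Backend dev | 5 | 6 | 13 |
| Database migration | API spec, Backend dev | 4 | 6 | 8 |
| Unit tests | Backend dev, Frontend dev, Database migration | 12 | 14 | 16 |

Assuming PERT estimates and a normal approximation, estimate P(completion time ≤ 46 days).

0.847

te_Architecture design = (2 + 4·5 + 14)/6 = 36/6 = 6; σ²_Architecture design = ((14−2)/6)² = 4.000
te_API spec = (8 + 4·14 + 26)/6 = 90/6 = 15; σ²_API spec = ((26−8)/6)² = 9.000
te_Backend dev = (9 + 4·12 + 15)/6 = 72/6 = 12; σ²_Backend dev = ((15−9)/6)² = 1.000
te_Frontend dev = (5 + 4·6 + 13)/6 = 42/6 = 7; σ²_Frontend dev = ((13−5)/6)² = 1.778
te_Database migration = (4 + 4·6 + 8)/6 = 36/6 = 6; σ²_Database migration = ((8−4)/6)² = 0.444
te_Unit tests = (12 + 4·14 + 16)/6 = 84/6 = 14; σ²_Unit tests = ((16−12)/6)² = 0.444

Forward pass:
ES_Architecture design = 0; EF_Architecture design = 6
ES_API spec = 6; EF_API spec = 6+15 = 21
ES_Backend dev = 6; EF_Backend dev = 6+12 = 18
ES_Frontend dev = max(EF_API spec=21, EF_Backend dev=18) = 21; EF_Frontend dev = 21+7 = 28
ES_Database migration = max(EF_API spec=21, EF_Backend dev=18) = 21; EF_Database migration = 21+6 = 27
ES_Unit tests = max(EF_Backend dev=18, EF_Frontend dev=28, EF_Database migration=27) = 28; EF_Unit tests = 28+14 = 42
Expected project duration μ = 42 days. Critical path: Architecture design → API spec → Frontend dev → Unit tests.

Variance along critical path = 4.000 + 9.000 + 1.778 + 0.444 = 15.222; σ = √15.222 = 3.902 days.
Z = (46 − 42) / 3.902 = 1.025
P(T ≤ 46) = Φ(1.025) ≈ 0.847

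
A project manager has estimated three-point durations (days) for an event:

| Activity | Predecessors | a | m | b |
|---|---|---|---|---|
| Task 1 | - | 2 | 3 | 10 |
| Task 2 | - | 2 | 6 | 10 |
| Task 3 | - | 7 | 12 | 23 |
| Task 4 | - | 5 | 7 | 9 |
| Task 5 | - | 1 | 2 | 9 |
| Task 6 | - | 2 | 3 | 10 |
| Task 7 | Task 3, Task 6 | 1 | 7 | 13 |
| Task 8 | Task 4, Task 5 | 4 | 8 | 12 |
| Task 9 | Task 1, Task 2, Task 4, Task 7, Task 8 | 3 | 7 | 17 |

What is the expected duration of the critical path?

te_Task 1 = (2 + 4·3 + 10)/6 = 24/6 = 4
te_Task 2 = (2 + 4·6 + 10)/6 = 36/6 = 6
te_Task 3 = (7 + 4·12 + 23)/6 = 78/6 = 13
te_Task 4 = (5 + 4·7 + 9)/6 = 42/6 = 7
te_Task 5 = (1 + 4·2 + 9)/6 = 18/6 = 3
te_Task 6 = (2 + 4·3 + 10)/6 = 24/6 = 4
te_Task 7 = (1 + 4·7 + 13)/6 = 42/6 = 7
te_Task 8 = (4 + 4·8 + 12)/6 = 48/6 = 8
te_Task 9 = (3 + 4·7 + 17)/6 = 48/6 = 8

Forward pass:
ES_Task 1 = 0; EF_Task 1 = 4
ES_Task 2 = 0; EF_Task 2 = 6
ES_Task 3 = 0; EF_Task 3 = 13
ES_Task 4 = 0; EF_Task 4 = 7
ES_Task 5 = 0; EF_Task 5 = 3
ES_Task 6 = 0; EF_Task 6 = 4
ES_Task 7 = max(EF_Task 3=13, EF_Task 6=4) = 13; EF_Task 7 = 13+7 = 20
ES_Task 8 = max(EF_Task 4=7, EF_Task 5=3) = 7; EF_Task 8 = 7+8 = 15
ES_Task 9 = max(EF_Task 1=4, EF_Task 2=6, EF_Task 4=7, EF_Task 7=20, EF_Task 8=15) = 20; EF_Task 9 = 20+8 = 28
Expected project duration μ = 28 days. Critical path: Task 3 → Task 7 → Task 9.

28 days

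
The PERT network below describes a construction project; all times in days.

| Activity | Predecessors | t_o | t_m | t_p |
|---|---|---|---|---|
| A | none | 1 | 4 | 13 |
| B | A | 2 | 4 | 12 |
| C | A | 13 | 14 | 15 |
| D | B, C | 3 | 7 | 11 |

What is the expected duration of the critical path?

26 days

te_A = (1 + 4·4 + 13)/6 = 30/6 = 5
te_B = (2 + 4·4 + 12)/6 = 30/6 = 5
te_C = (13 + 4·14 + 15)/6 = 84/6 = 14
te_D = (3 + 4·7 + 11)/6 = 42/6 = 7

Forward pass:
ES_A = 0; EF_A = 5
ES_B = 5; EF_B = 5+5 = 10
ES_C = 5; EF_C = 5+14 = 19
ES_D = max(EF_B=10, EF_C=19) = 19; EF_D = 19+7 = 26
Expected project duration μ = 26 days. Critical path: A → C → D.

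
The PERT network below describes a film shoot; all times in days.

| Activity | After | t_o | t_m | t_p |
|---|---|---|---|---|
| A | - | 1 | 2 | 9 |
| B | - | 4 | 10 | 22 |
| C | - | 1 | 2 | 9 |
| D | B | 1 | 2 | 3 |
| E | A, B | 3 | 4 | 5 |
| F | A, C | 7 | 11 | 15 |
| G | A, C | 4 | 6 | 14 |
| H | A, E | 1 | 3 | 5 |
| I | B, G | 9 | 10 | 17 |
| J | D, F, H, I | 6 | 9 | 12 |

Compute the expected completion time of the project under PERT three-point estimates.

31 days

te_A = (1 + 4·2 + 9)/6 = 18/6 = 3
te_B = (4 + 4·10 + 22)/6 = 66/6 = 11
te_C = (1 + 4·2 + 9)/6 = 18/6 = 3
te_D = (1 + 4·2 + 3)/6 = 12/6 = 2
te_E = (3 + 4·4 + 5)/6 = 24/6 = 4
te_F = (7 + 4·11 + 15)/6 = 66/6 = 11
te_G = (4 + 4·6 + 14)/6 = 42/6 = 7
te_H = (1 + 4·3 + 5)/6 = 18/6 = 3
te_I = (9 + 4·10 + 17)/6 = 66/6 = 11
te_J = (6 + 4·9 + 12)/6 = 54/6 = 9

Forward pass:
ES_A = 0; EF_A = 3
ES_B = 0; EF_B = 11
ES_C = 0; EF_C = 3
ES_D = 11; EF_D = 11+2 = 13
ES_E = max(EF_A=3, EF_B=11) = 11; EF_E = 11+4 = 15
ES_F = max(EF_A=3, EF_C=3) = 3; EF_F = 3+11 = 14
ES_G = max(EF_A=3, EF_C=3) = 3; EF_G = 3+7 = 10
ES_H = max(EF_A=3, EF_E=15) = 15; EF_H = 15+3 = 18
ES_I = max(EF_B=11, EF_G=10) = 11; EF_I = 11+11 = 22
ES_J = max(EF_D=13, EF_F=14, EF_H=18, EF_I=22) = 22; EF_J = 22+9 = 31
Expected project duration μ = 31 days. Critical path: B → I → J.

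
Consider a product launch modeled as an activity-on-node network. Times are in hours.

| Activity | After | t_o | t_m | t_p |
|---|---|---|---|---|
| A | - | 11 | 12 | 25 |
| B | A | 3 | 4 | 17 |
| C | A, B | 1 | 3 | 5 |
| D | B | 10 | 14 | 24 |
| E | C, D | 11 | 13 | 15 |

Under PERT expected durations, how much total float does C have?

te_A = (11 + 4·12 + 25)/6 = 84/6 = 14
te_B = (3 + 4·4 + 17)/6 = 36/6 = 6
te_C = (1 + 4·3 + 5)/6 = 18/6 = 3
te_D = (10 + 4·14 + 24)/6 = 90/6 = 15
te_E = (11 + 4·13 + 15)/6 = 78/6 = 13

Forward pass:
ES_A = 0; EF_A = 14
ES_B = 14; EF_B = 14+6 = 20
ES_C = max(EF_A=14, EF_B=20) = 20; EF_C = 20+3 = 23
ES_D = 20; EF_D = 20+15 = 35
ES_E = max(EF_C=23, EF_D=35) = 35; EF_E = 35+13 = 48
Expected project duration μ = 48 hours. Critical path: A → B → D → E.

Backward pass:
LF_E = 48; LS_E = 48−13 = 35
LF_D = LS_E = 35; LS_D = 35−15 = 20
LF_C = LS_E = 35; LS_C = 35−3 = 32
LF_B = min(LS_C=32, LS_D=20) = 20; LS_B = 20−6 = 14
LF_A = min(LS_B=14, LS_C=32) = 14; LS_A = 14−14 = 0
Slack_C = LS_C − ES_C = 32 − 20 = 12

12 hours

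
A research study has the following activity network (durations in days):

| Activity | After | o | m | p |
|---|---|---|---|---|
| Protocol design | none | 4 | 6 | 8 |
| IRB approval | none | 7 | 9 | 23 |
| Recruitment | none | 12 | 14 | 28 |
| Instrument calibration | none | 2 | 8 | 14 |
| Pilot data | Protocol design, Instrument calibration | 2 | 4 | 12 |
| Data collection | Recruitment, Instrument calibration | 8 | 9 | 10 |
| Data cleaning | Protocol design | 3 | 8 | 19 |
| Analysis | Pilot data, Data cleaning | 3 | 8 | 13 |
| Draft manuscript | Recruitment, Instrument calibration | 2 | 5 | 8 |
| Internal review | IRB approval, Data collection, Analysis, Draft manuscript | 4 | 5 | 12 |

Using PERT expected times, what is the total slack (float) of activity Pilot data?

4 days

te_Protocol design = (4 + 4·6 + 8)/6 = 36/6 = 6
te_IRB approval = (7 + 4·9 + 23)/6 = 66/6 = 11
te_Recruitment = (12 + 4·14 + 28)/6 = 96/6 = 16
te_Instrument calibration = (2 + 4·8 + 14)/6 = 48/6 = 8
te_Pilot data = (2 + 4·4 + 12)/6 = 30/6 = 5
te_Data collection = (8 + 4·9 + 10)/6 = 54/6 = 9
te_Data cleaning = (3 + 4·8 + 19)/6 = 54/6 = 9
te_Analysis = (3 + 4·8 + 13)/6 = 48/6 = 8
te_Draft manuscript = (2 + 4·5 + 8)/6 = 30/6 = 5
te_Internal review = (4 + 4·5 + 12)/6 = 36/6 = 6

Forward pass:
ES_Protocol design = 0; EF_Protocol design = 6
ES_IRB approval = 0; EF_IRB approval = 11
ES_Recruitment = 0; EF_Recruitment = 16
ES_Instrument calibration = 0; EF_Instrument calibration = 8
ES_Pilot data = max(EF_Protocol design=6, EF_Instrument calibration=8) = 8; EF_Pilot data = 8+5 = 13
ES_Data collection = max(EF_Recruitment=16, EF_Instrument calibration=8) = 16; EF_Data collection = 16+9 = 25
ES_Data cleaning = 6; EF_Data cleaning = 6+9 = 15
ES_Analysis = max(EF_Pilot data=13, EF_Data cleaning=15) = 15; EF_Analysis = 15+8 = 23
ES_Draft manuscript = max(EF_Recruitment=16, EF_Instrument calibration=8) = 16; EF_Draft manuscript = 16+5 = 21
ES_Internal review = max(EF_IRB approval=11, EF_Data collection=25, EF_Analysis=23, EF_Draft manuscript=21) = 25; EF_Internal review = 25+6 = 31
Expected project duration μ = 31 days. Critical path: Recruitment → Data collection → Internal review.

Backward pass:
LF_Internal review = 31; LS_Internal review = 31−6 = 25
LF_Draft manuscript = LS_Internal review = 25; LS_Draft manuscript = 25−5 = 20
LF_Analysis = LS_Internal review = 25; LS_Analysis = 25−8 = 17
LF_Data cleaning = LS_Analysis = 17; LS_Data cleaning = 17−9 = 8
LF_Data collection = LS_Internal review = 25; LS_Data collection = 25−9 = 16
LF_Pilot data = LS_Analysis = 17; LS_Pilot data = 17−5 = 12
LF_Instrument calibration = min(LS_Pilot data=12, LS_Data collection=16, LS_Draft manuscript=20) = 12; LS_Instrument calibration = 12−8 = 4
LF_Recruitment = min(LS_Data collection=16, LS_Draft manuscript=20) = 16; LS_Recruitment = 16−16 = 0
LF_IRB approval = LS_Internal review = 25; LS_IRB approval = 25−11 = 14
LF_Protocol design = min(LS_Pilot data=12, LS_Data cleaning=8) = 8; LS_Protocol design = 8−6 = 2
Slack_Pilot data = LS_Pilot data − ES_Pilot data = 12 − 8 = 4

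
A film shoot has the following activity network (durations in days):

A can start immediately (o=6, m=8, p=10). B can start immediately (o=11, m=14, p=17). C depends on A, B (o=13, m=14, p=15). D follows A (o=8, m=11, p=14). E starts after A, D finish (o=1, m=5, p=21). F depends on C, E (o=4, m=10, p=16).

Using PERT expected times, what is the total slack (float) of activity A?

2 days

te_A = (6 + 4·8 + 10)/6 = 48/6 = 8
te_B = (11 + 4·14 + 17)/6 = 84/6 = 14
te_C = (13 + 4·14 + 15)/6 = 84/6 = 14
te_D = (8 + 4·11 + 14)/6 = 66/6 = 11
te_E = (1 + 4·5 + 21)/6 = 42/6 = 7
te_F = (4 + 4·10 + 16)/6 = 60/6 = 10

Forward pass:
ES_A = 0; EF_A = 8
ES_B = 0; EF_B = 14
ES_C = max(EF_A=8, EF_B=14) = 14; EF_C = 14+14 = 28
ES_D = 8; EF_D = 8+11 = 19
ES_E = max(EF_A=8, EF_D=19) = 19; EF_E = 19+7 = 26
ES_F = max(EF_C=28, EF_E=26) = 28; EF_F = 28+10 = 38
Expected project duration μ = 38 days. Critical path: B → C → F.

Backward pass:
LF_F = 38; LS_F = 38−10 = 28
LF_E = LS_F = 28; LS_E = 28−7 = 21
LF_D = LS_E = 21; LS_D = 21−11 = 10
LF_C = LS_F = 28; LS_C = 28−14 = 14
LF_B = LS_C = 14; LS_B = 14−14 = 0
LF_A = min(LS_C=14, LS_D=10, LS_E=21) = 10; LS_A = 10−8 = 2
Slack_A = LS_A − ES_A = 2 − 0 = 2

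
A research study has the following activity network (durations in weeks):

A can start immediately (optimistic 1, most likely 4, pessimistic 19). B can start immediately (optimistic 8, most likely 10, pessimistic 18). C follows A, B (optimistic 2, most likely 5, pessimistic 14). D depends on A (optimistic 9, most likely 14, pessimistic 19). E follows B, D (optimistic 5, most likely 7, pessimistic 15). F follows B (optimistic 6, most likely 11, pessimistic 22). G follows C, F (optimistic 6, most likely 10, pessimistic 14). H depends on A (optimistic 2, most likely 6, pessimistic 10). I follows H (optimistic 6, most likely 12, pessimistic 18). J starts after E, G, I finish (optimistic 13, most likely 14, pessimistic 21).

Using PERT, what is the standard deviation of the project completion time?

3.67 weeks

te_A = (1 + 4·4 + 19)/6 = 36/6 = 6; σ²_A = ((19−1)/6)² = 9.000
te_B = (8 + 4·10 + 18)/6 = 66/6 = 11; σ²_B = ((18−8)/6)² = 2.778
te_C = (2 + 4·5 + 14)/6 = 36/6 = 6; σ²_C = ((14−2)/6)² = 4.000
te_D = (9 + 4·14 + 19)/6 = 84/6 = 14; σ²_D = ((19−9)/6)² = 2.778
te_E = (5 + 4·7 + 15)/6 = 48/6 = 8; σ²_E = ((15−5)/6)² = 2.778
te_F = (6 + 4·11 + 22)/6 = 72/6 = 12; σ²_F = ((22−6)/6)² = 7.111
te_G = (6 + 4·10 + 14)/6 = 60/6 = 10; σ²_G = ((14−6)/6)² = 1.778
te_H = (2 + 4·6 + 10)/6 = 36/6 = 6; σ²_H = ((10−2)/6)² = 1.778
te_I = (6 + 4·12 + 18)/6 = 72/6 = 12; σ²_I = ((18−6)/6)² = 4.000
te_J = (13 + 4·14 + 21)/6 = 90/6 = 15; σ²_J = ((21−13)/6)² = 1.778

Forward pass:
ES_A = 0; EF_A = 6
ES_B = 0; EF_B = 11
ES_C = max(EF_A=6, EF_B=11) = 11; EF_C = 11+6 = 17
ES_D = 6; EF_D = 6+14 = 20
ES_E = max(EF_B=11, EF_D=20) = 20; EF_E = 20+8 = 28
ES_F = 11; EF_F = 11+12 = 23
ES_G = max(EF_C=17, EF_F=23) = 23; EF_G = 23+10 = 33
ES_H = 6; EF_H = 6+6 = 12
ES_I = 12; EF_I = 12+12 = 24
ES_J = max(EF_E=28, EF_G=33, EF_I=24) = 33; EF_J = 33+15 = 48
Expected project duration μ = 48 weeks. Critical path: B → F → G → J.

Variance along critical path = 2.778 + 7.111 + 1.778 + 1.778 = 13.444
σ = √13.444 = 3.667 weeks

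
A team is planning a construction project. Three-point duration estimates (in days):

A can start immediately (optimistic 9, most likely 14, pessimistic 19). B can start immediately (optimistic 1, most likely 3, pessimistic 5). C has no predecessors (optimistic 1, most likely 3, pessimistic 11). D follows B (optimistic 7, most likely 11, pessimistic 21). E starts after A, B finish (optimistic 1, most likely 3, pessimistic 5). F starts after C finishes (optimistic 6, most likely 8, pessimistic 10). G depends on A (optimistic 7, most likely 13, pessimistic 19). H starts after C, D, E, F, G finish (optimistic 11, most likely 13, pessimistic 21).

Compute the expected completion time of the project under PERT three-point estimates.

41 days

te_A = (9 + 4·14 + 19)/6 = 84/6 = 14
te_B = (1 + 4·3 + 5)/6 = 18/6 = 3
te_C = (1 + 4·3 + 11)/6 = 24/6 = 4
te_D = (7 + 4·11 + 21)/6 = 72/6 = 12
te_E = (1 + 4·3 + 5)/6 = 18/6 = 3
te_F = (6 + 4·8 + 10)/6 = 48/6 = 8
te_G = (7 + 4·13 + 19)/6 = 78/6 = 13
te_H = (11 + 4·13 + 21)/6 = 84/6 = 14

Forward pass:
ES_A = 0; EF_A = 14
ES_B = 0; EF_B = 3
ES_C = 0; EF_C = 4
ES_D = 3; EF_D = 3+12 = 15
ES_E = max(EF_A=14, EF_B=3) = 14; EF_E = 14+3 = 17
ES_F = 4; EF_F = 4+8 = 12
ES_G = 14; EF_G = 14+13 = 27
ES_H = max(EF_C=4, EF_D=15, EF_E=17, EF_F=12, EF_G=27) = 27; EF_H = 27+14 = 41
Expected project duration μ = 41 days. Critical path: A → G → H.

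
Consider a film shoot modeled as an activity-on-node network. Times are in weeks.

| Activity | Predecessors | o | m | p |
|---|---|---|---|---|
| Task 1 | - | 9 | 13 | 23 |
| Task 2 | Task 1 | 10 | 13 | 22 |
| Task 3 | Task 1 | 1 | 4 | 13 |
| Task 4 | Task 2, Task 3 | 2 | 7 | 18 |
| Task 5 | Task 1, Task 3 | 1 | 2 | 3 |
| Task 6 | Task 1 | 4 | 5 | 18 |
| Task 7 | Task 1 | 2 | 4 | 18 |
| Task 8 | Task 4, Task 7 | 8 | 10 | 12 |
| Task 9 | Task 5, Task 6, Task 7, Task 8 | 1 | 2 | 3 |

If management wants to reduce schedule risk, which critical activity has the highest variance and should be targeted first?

te_Task 1 = (9 + 4·13 + 23)/6 = 84/6 = 14; σ²_Task 1 = ((23−9)/6)² = 5.444
te_Task 2 = (10 + 4·13 + 22)/6 = 84/6 = 14; σ²_Task 2 = ((22−10)/6)² = 4.000
te_Task 3 = (1 + 4·4 + 13)/6 = 30/6 = 5; σ²_Task 3 = ((13−1)/6)² = 4.000
te_Task 4 = (2 + 4·7 + 18)/6 = 48/6 = 8; σ²_Task 4 = ((18−2)/6)² = 7.111
te_Task 5 = (1 + 4·2 + 3)/6 = 12/6 = 2; σ²_Task 5 = ((3−1)/6)² = 0.111
te_Task 6 = (4 + 4·5 + 18)/6 = 42/6 = 7; σ²_Task 6 = ((18−4)/6)² = 5.444
te_Task 7 = (2 + 4·4 + 18)/6 = 36/6 = 6; σ²_Task 7 = ((18−2)/6)² = 7.111
te_Task 8 = (8 + 4·10 + 12)/6 = 60/6 = 10; σ²_Task 8 = ((12−8)/6)² = 0.444
te_Task 9 = (1 + 4·2 + 3)/6 = 12/6 = 2; σ²_Task 9 = ((3−1)/6)² = 0.111

Forward pass:
ES_Task 1 = 0; EF_Task 1 = 14
ES_Task 2 = 14; EF_Task 2 = 14+14 = 28
ES_Task 3 = 14; EF_Task 3 = 14+5 = 19
ES_Task 4 = max(EF_Task 2=28, EF_Task 3=19) = 28; EF_Task 4 = 28+8 = 36
ES_Task 5 = max(EF_Task 1=14, EF_Task 3=19) = 19; EF_Task 5 = 19+2 = 21
ES_Task 6 = 14; EF_Task 6 = 14+7 = 21
ES_Task 7 = 14; EF_Task 7 = 14+6 = 20
ES_Task 8 = max(EF_Task 4=36, EF_Task 7=20) = 36; EF_Task 8 = 36+10 = 46
ES_Task 9 = max(EF_Task 5=21, EF_Task 6=21, EF_Task 7=20, EF_Task 8=46) = 46; EF_Task 9 = 46+2 = 48
Expected project duration μ = 48 weeks. Critical path: Task 1 → Task 2 → Task 4 → Task 8 → Task 9.

Variances on critical path: σ²_Task 1=5.444, σ²_Task 2=4.000, σ²_Task 4=7.111, σ²_Task 8=0.444, σ²_Task 9=0.111.
Largest is σ²_Task 4 = 7.111.

Task 4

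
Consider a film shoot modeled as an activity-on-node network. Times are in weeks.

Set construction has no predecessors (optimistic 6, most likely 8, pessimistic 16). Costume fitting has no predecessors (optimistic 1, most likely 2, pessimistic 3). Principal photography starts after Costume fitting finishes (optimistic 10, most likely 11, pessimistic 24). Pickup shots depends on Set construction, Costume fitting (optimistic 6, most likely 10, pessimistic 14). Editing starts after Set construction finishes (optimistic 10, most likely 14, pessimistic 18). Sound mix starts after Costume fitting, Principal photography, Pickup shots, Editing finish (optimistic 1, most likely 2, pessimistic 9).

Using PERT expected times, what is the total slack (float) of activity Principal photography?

8 weeks

te_Set construction = (6 + 4·8 + 16)/6 = 54/6 = 9
te_Costume fitting = (1 + 4·2 + 3)/6 = 12/6 = 2
te_Principal photography = (10 + 4·11 + 24)/6 = 78/6 = 13
te_Pickup shots = (6 + 4·10 + 14)/6 = 60/6 = 10
te_Editing = (10 + 4·14 + 18)/6 = 84/6 = 14
te_Sound mix = (1 + 4·2 + 9)/6 = 18/6 = 3

Forward pass:
ES_Set construction = 0; EF_Set construction = 9
ES_Costume fitting = 0; EF_Costume fitting = 2
ES_Principal photography = 2; EF_Principal photography = 2+13 = 15
ES_Pickup shots = max(EF_Set construction=9, EF_Costume fitting=2) = 9; EF_Pickup shots = 9+10 = 19
ES_Editing = 9; EF_Editing = 9+14 = 23
ES_Sound mix = max(EF_Costume fitting=2, EF_Principal photography=15, EF_Pickup shots=19, EF_Editing=23) = 23; EF_Sound mix = 23+3 = 26
Expected project duration μ = 26 weeks. Critical path: Set construction → Editing → Sound mix.

Backward pass:
LF_Sound mix = 26; LS_Sound mix = 26−3 = 23
LF_Editing = LS_Sound mix = 23; LS_Editing = 23−14 = 9
LF_Pickup shots = LS_Sound mix = 23; LS_Pickup shots = 23−10 = 13
LF_Principal photography = LS_Sound mix = 23; LS_Principal photography = 23−13 = 10
LF_Costume fitting = min(LS_Principal photography=10, LS_Pickup shots=13, LS_Sound mix=23) = 10; LS_Costume fitting = 10−2 = 8
LF_Set construction = min(LS_Pickup shots=13, LS_Editing=9) = 9; LS_Set construction = 9−9 = 0
Slack_Principal photography = LS_Principal photography − ES_Principal photography = 10 − 2 = 8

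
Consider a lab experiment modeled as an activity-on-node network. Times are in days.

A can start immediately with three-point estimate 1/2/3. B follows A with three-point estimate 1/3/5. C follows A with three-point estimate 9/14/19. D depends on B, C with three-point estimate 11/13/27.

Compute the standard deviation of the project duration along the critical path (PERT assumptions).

3.16 days

te_A = (1 + 4·2 + 3)/6 = 12/6 = 2; σ²_A = ((3−1)/6)² = 0.111
te_B = (1 + 4·3 + 5)/6 = 18/6 = 3; σ²_B = ((5−1)/6)² = 0.444
te_C = (9 + 4·14 + 19)/6 = 84/6 = 14; σ²_C = ((19−9)/6)² = 2.778
te_D = (11 + 4·13 + 27)/6 = 90/6 = 15; σ²_D = ((27−11)/6)² = 7.111

Forward pass:
ES_A = 0; EF_A = 2
ES_B = 2; EF_B = 2+3 = 5
ES_C = 2; EF_C = 2+14 = 16
ES_D = max(EF_B=5, EF_C=16) = 16; EF_D = 16+15 = 31
Expected project duration μ = 31 days. Critical path: A → C → D.

Variance along critical path = 0.111 + 2.778 + 7.111 = 10.000
σ = √10.000 = 3.162 days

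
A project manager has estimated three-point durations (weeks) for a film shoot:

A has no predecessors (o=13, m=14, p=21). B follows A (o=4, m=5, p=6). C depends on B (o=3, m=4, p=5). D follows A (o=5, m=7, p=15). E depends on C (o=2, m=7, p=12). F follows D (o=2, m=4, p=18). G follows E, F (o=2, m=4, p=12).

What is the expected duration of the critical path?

36 weeks

te_A = (13 + 4·14 + 21)/6 = 90/6 = 15
te_B = (4 + 4·5 + 6)/6 = 30/6 = 5
te_C = (3 + 4·4 + 5)/6 = 24/6 = 4
te_D = (5 + 4·7 + 15)/6 = 48/6 = 8
te_E = (2 + 4·7 + 12)/6 = 42/6 = 7
te_F = (2 + 4·4 + 18)/6 = 36/6 = 6
te_G = (2 + 4·4 + 12)/6 = 30/6 = 5

Forward pass:
ES_A = 0; EF_A = 15
ES_B = 15; EF_B = 15+5 = 20
ES_C = 20; EF_C = 20+4 = 24
ES_D = 15; EF_D = 15+8 = 23
ES_E = 24; EF_E = 24+7 = 31
ES_F = 23; EF_F = 23+6 = 29
ES_G = max(EF_E=31, EF_F=29) = 31; EF_G = 31+5 = 36
Expected project duration μ = 36 weeks. Critical path: A → B → C → E → G.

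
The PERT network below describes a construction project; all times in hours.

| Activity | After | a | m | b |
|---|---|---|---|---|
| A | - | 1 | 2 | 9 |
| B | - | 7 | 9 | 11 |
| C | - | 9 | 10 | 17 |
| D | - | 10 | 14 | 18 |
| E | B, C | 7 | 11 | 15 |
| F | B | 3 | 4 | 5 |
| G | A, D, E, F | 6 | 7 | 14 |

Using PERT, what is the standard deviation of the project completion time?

2.31 hours

te_A = (1 + 4·2 + 9)/6 = 18/6 = 3; σ²_A = ((9−1)/6)² = 1.778
te_B = (7 + 4·9 + 11)/6 = 54/6 = 9; σ²_B = ((11−7)/6)² = 0.444
te_C = (9 + 4·10 + 17)/6 = 66/6 = 11; σ²_C = ((17−9)/6)² = 1.778
te_D = (10 + 4·14 + 18)/6 = 84/6 = 14; σ²_D = ((18−10)/6)² = 1.778
te_E = (7 + 4·11 + 15)/6 = 66/6 = 11; σ²_E = ((15−7)/6)² = 1.778
te_F = (3 + 4·4 + 5)/6 = 24/6 = 4; σ²_F = ((5−3)/6)² = 0.111
te_G = (6 + 4·7 + 14)/6 = 48/6 = 8; σ²_G = ((14−6)/6)² = 1.778

Forward pass:
ES_A = 0; EF_A = 3
ES_B = 0; EF_B = 9
ES_C = 0; EF_C = 11
ES_D = 0; EF_D = 14
ES_E = max(EF_B=9, EF_C=11) = 11; EF_E = 11+11 = 22
ES_F = 9; EF_F = 9+4 = 13
ES_G = max(EF_A=3, EF_D=14, EF_E=22, EF_F=13) = 22; EF_G = 22+8 = 30
Expected project duration μ = 30 hours. Critical path: C → E → G.

Variance along critical path = 1.778 + 1.778 + 1.778 = 5.333
σ = √5.333 = 2.309 hours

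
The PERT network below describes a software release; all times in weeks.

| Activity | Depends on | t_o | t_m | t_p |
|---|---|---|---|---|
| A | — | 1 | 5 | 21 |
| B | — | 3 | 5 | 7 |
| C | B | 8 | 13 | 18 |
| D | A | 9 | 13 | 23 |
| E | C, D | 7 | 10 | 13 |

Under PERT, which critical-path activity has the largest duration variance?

te_A = (1 + 4·5 + 21)/6 = 42/6 = 7; σ²_A = ((21−1)/6)² = 11.111
te_B = (3 + 4·5 + 7)/6 = 30/6 = 5; σ²_B = ((7−3)/6)² = 0.444
te_C = (8 + 4·13 + 18)/6 = 78/6 = 13; σ²_C = ((18−8)/6)² = 2.778
te_D = (9 + 4·13 + 23)/6 = 84/6 = 14; σ²_D = ((23−9)/6)² = 5.444
te_E = (7 + 4·10 + 13)/6 = 60/6 = 10; σ²_E = ((13−7)/6)² = 1.000

Forward pass:
ES_A = 0; EF_A = 7
ES_B = 0; EF_B = 5
ES_C = 5; EF_C = 5+13 = 18
ES_D = 7; EF_D = 7+14 = 21
ES_E = max(EF_C=18, EF_D=21) = 21; EF_E = 21+10 = 31
Expected project duration μ = 31 weeks. Critical path: A → D → E.

Variances on critical path: σ²_A=11.111, σ²_D=5.444, σ²_E=1.000.
Largest is σ²_A = 11.111.

A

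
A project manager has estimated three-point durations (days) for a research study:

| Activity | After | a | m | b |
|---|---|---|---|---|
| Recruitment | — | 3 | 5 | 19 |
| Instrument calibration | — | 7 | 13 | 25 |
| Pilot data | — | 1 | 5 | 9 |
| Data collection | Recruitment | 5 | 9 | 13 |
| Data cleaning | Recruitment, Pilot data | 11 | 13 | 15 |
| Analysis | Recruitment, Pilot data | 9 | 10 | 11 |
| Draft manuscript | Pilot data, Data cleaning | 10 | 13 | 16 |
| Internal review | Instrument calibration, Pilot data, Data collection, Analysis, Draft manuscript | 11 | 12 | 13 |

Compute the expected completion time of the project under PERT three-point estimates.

45 days

te_Recruitment = (3 + 4·5 + 19)/6 = 42/6 = 7
te_Instrument calibration = (7 + 4·13 + 25)/6 = 84/6 = 14
te_Pilot data = (1 + 4·5 + 9)/6 = 30/6 = 5
te_Data collection = (5 + 4·9 + 13)/6 = 54/6 = 9
te_Data cleaning = (11 + 4·13 + 15)/6 = 78/6 = 13
te_Analysis = (9 + 4·10 + 11)/6 = 60/6 = 10
te_Draft manuscript = (10 + 4·13 + 16)/6 = 78/6 = 13
te_Internal review = (11 + 4·12 + 13)/6 = 72/6 = 12

Forward pass:
ES_Recruitment = 0; EF_Recruitment = 7
ES_Instrument calibration = 0; EF_Instrument calibration = 14
ES_Pilot data = 0; EF_Pilot data = 5
ES_Data collection = 7; EF_Data collection = 7+9 = 16
ES_Data cleaning = max(EF_Recruitment=7, EF_Pilot data=5) = 7; EF_Data cleaning = 7+13 = 20
ES_Analysis = max(EF_Recruitment=7, EF_Pilot data=5) = 7; EF_Analysis = 7+10 = 17
ES_Draft manuscript = max(EF_Pilot data=5, EF_Data cleaning=20) = 20; EF_Draft manuscript = 20+13 = 33
ES_Internal review = max(EF_Instrument calibration=14, EF_Pilot data=5, EF_Data collection=16, EF_Analysis=17, EF_Draft manuscript=33) = 33; EF_Internal review = 33+12 = 45
Expected project duration μ = 45 days. Critical path: Recruitment → Data cleaning → Draft manuscript → Internal review.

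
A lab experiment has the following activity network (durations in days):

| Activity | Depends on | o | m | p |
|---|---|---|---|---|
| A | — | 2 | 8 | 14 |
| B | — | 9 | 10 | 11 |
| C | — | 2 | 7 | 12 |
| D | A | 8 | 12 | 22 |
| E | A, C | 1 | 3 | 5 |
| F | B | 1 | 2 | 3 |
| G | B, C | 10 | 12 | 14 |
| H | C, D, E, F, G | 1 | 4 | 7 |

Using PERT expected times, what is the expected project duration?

26 days

te_A = (2 + 4·8 + 14)/6 = 48/6 = 8
te_B = (9 + 4·10 + 11)/6 = 60/6 = 10
te_C = (2 + 4·7 + 12)/6 = 42/6 = 7
te_D = (8 + 4·12 + 22)/6 = 78/6 = 13
te_E = (1 + 4·3 + 5)/6 = 18/6 = 3
te_F = (1 + 4·2 + 3)/6 = 12/6 = 2
te_G = (10 + 4·12 + 14)/6 = 72/6 = 12
te_H = (1 + 4·4 + 7)/6 = 24/6 = 4

Forward pass:
ES_A = 0; EF_A = 8
ES_B = 0; EF_B = 10
ES_C = 0; EF_C = 7
ES_D = 8; EF_D = 8+13 = 21
ES_E = max(EF_A=8, EF_C=7) = 8; EF_E = 8+3 = 11
ES_F = 10; EF_F = 10+2 = 12
ES_G = max(EF_B=10, EF_C=7) = 10; EF_G = 10+12 = 22
ES_H = max(EF_C=7, EF_D=21, EF_E=11, EF_F=12, EF_G=22) = 22; EF_H = 22+4 = 26
Expected project duration μ = 26 days. Critical path: B → G → H.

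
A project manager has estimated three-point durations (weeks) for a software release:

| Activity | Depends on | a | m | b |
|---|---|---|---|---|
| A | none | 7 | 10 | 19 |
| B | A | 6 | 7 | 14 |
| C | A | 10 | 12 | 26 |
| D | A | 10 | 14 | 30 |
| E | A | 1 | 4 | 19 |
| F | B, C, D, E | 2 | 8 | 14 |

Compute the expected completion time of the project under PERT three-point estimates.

te_A = (7 + 4·10 + 19)/6 = 66/6 = 11
te_B = (6 + 4·7 + 14)/6 = 48/6 = 8
te_C = (10 + 4·12 + 26)/6 = 84/6 = 14
te_D = (10 + 4·14 + 30)/6 = 96/6 = 16
te_E = (1 + 4·4 + 19)/6 = 36/6 = 6
te_F = (2 + 4·8 + 14)/6 = 48/6 = 8

Forward pass:
ES_A = 0; EF_A = 11
ES_B = 11; EF_B = 11+8 = 19
ES_C = 11; EF_C = 11+14 = 25
ES_D = 11; EF_D = 11+16 = 27
ES_E = 11; EF_E = 11+6 = 17
ES_F = max(EF_B=19, EF_C=25, EF_D=27, EF_E=17) = 27; EF_F = 27+8 = 35
Expected project duration μ = 35 weeks. Critical path: A → D → F.

35 weeks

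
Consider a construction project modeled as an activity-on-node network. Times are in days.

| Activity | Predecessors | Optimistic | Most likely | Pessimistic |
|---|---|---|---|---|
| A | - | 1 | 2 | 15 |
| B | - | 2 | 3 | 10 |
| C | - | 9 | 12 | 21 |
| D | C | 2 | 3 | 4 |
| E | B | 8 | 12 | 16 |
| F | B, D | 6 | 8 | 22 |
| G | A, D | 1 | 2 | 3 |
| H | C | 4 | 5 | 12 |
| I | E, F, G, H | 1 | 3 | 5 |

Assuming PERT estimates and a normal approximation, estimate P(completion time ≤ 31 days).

te_A = (1 + 4·2 + 15)/6 = 24/6 = 4; σ²_A = ((15−1)/6)² = 5.444
te_B = (2 + 4·3 + 10)/6 = 24/6 = 4; σ²_B = ((10−2)/6)² = 1.778
te_C = (9 + 4·12 + 21)/6 = 78/6 = 13; σ²_C = ((21−9)/6)² = 4.000
te_D = (2 + 4·3 + 4)/6 = 18/6 = 3; σ²_D = ((4−2)/6)² = 0.111
te_E = (8 + 4·12 + 16)/6 = 72/6 = 12; σ²_E = ((16−8)/6)² = 1.778
te_F = (6 + 4·8 + 22)/6 = 60/6 = 10; σ²_F = ((22−6)/6)² = 7.111
te_G = (1 + 4·2 + 3)/6 = 12/6 = 2; σ²_G = ((3−1)/6)² = 0.111
te_H = (4 + 4·5 + 12)/6 = 36/6 = 6; σ²_H = ((12−4)/6)² = 1.778
te_I = (1 + 4·3 + 5)/6 = 18/6 = 3; σ²_I = ((5−1)/6)² = 0.444

Forward pass:
ES_A = 0; EF_A = 4
ES_B = 0; EF_B = 4
ES_C = 0; EF_C = 13
ES_D = 13; EF_D = 13+3 = 16
ES_E = 4; EF_E = 4+12 = 16
ES_F = max(EF_B=4, EF_D=16) = 16; EF_F = 16+10 = 26
ES_G = max(EF_A=4, EF_D=16) = 16; EF_G = 16+2 = 18
ES_H = 13; EF_H = 13+6 = 19
ES_I = max(EF_E=16, EF_F=26, EF_G=18, EF_H=19) = 26; EF_I = 26+3 = 29
Expected project duration μ = 29 days. Critical path: C → D → F → I.

Variance along critical path = 4.000 + 0.111 + 7.111 + 0.444 = 11.667; σ = √11.667 = 3.416 days.
Z = (31 − 29) / 3.416 = 0.586
P(T ≤ 31) = Φ(0.586) ≈ 0.721

0.721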